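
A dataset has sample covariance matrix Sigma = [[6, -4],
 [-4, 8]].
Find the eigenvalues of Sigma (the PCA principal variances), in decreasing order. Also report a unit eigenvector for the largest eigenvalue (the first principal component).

Step 1 — characteristic polynomial of 2×2 Sigma:
  det(Sigma - λI) = λ² - trace · λ + det = 0.
  trace = 6 + 8 = 14, det = 6·8 - (-4)² = 32.
Step 2 — discriminant:
  Δ = trace² - 4·det = 196 - 128 = 68.
Step 3 — eigenvalues:
  λ = (trace ± √Δ)/2 = (14 ± 8.2462)/2,
  λ_1 = 11.1231,  λ_2 = 2.8769.

Step 4 — unit eigenvector for λ_1: solve (Sigma - λ_1 I)v = 0. First row:
  (6 - 11.1231)·v_x + (-4)·v_y = 0, i.e. (-5.1231)·v_x + (-4)·v_y = 0,
  so v ∝ (b, λ_1 - a) = (-4, 5.1231); multiply by -1 so the first entry is positive: u = (4, -5.1231).
  ||u|| = √((4)² + (-5.1231)²) = √(42.2462) ≈ 6.4997,
  v_1 = u/||u|| ≈ (0.6154, -0.7882) (||v_1|| = 1).

λ_1 = 11.1231,  λ_2 = 2.8769;  v_1 ≈ (0.6154, -0.7882)


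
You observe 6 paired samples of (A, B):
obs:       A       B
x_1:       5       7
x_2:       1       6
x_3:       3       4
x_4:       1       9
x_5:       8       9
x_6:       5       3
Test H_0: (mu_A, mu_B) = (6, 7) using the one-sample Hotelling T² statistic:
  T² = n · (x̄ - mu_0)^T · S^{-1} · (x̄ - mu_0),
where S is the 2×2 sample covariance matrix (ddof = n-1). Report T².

Step 1 — sample mean vector:
  mean(A) = (5 + 1 + 3 + 1 + 8 + 5) / 6 = 23/6 = 3.8333
  mean(B) = (7 + 6 + 4 + 9 + 9 + 3) / 6 = 38/6 = 6.3333
  x̄ = (3.8333, 6.3333),  deviation x̄ - mu_0 = (3.8333, 6.3333) - (6, 7) = (-2.1667, -0.6667).

Step 2 — sample covariance matrix, S[i,j] = (1/(n-1)) · Σ_k (x_{k,i} - mean_i) · (x_{k,j} - mean_j), divisor n-1 = 5:
  S[A,A] = ((1.1667)·(1.1667) + (-2.8333)·(-2.8333) + (-0.8333)·(-0.8333) + (-2.8333)·(-2.8333) + (4.1667)·(4.1667) + (1.1667)·(1.1667)) / 5 = 36.8333/5 = 7.3667
  S[A,B] = ((1.1667)·(0.6667) + (-2.8333)·(-0.3333) + (-0.8333)·(-2.3333) + (-2.8333)·(2.6667) + (4.1667)·(2.6667) + (1.1667)·(-3.3333)) / 5 = 3.3333/5 = 0.6667
  S[B,B] = ((0.6667)·(0.6667) + (-0.3333)·(-0.3333) + (-2.3333)·(-2.3333) + (2.6667)·(2.6667) + (2.6667)·(2.6667) + (-3.3333)·(-3.3333)) / 5 = 31.3333/5 = 6.2667
  S = [[7.3667, 0.6667],
 [0.6667, 6.2667]].

Step 3 — invert S. det(S) = 7.3667·6.2667 - (0.6667)² = 45.72.
  S^{-1} = (1/det) · [[d, -b], [-b, a]] = [[0.1371, -0.0146],
 [-0.0146, 0.1611]].

Step 4 — quadratic form (x̄ - mu_0)^T · S^{-1} · (x̄ - mu_0):
  S^{-1} · (x̄ - mu_0) = (-0.2873, -0.0758),
  (x̄ - mu_0)^T · [...] = (-2.1667)·(-0.2873) + (-0.6667)·(-0.0758) = 0.6729.

Step 5 — scale by n: T² = 6 · 0.6729 = 4.0376.

T² ≈ 4.0376


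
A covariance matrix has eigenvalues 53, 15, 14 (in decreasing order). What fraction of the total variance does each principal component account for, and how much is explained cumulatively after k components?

Step 1 — total variance = trace(Sigma) = Σ λ_i = 53 + 15 + 14 = 82.

Step 2 — fraction explained by component i = λ_i / Σ λ:
  PC1: 53/82 = 0.6463
  PC2: 15/82 = 0.1829
  PC3: 14/82 = 0.1707

Step 3 — cumulative fraction after k components = (λ_1 + ... + λ_k) / Σ λ:
  k = 1: 53/82 = 0.6463
  k = 2: (53 + 15)/82 = 68/82 = 0.8293
  k = 3: (53 + 15 + 14)/82 = 82/82 = 1

Summary (fraction, with percent):

explained: PC1 0.6463 (64.63%), PC2 0.1829 (18.29%), PC3 0.1707 (17.07%);  cumulative: 0.6463, 0.8293, 1


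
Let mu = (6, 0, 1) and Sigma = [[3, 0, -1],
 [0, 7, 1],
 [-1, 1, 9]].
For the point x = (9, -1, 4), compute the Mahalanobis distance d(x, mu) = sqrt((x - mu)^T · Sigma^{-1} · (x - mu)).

Step 1 — centre the observation: (x - mu) = (3, -1, 3).

Step 2 — invert Sigma (cofactor / det for 3×3, or solve directly):
  Sigma^{-1} = [[0.3464, -0.0056, 0.0391],
 [-0.0056, 0.1453, -0.0168],
 [0.0391, -0.0168, 0.1173]].

Step 3 — form the quadratic (x - mu)^T · Sigma^{-1} · (x - mu):
  Sigma^{-1} · (x - mu) = (1.162, -0.2123, 0.486).
  (x - mu)^T · [Sigma^{-1} · (x - mu)] = (3)·(1.162) + (-1)·(-0.2123) + (3)·(0.486) = 5.1564.

Step 4 — take square root: d = √(5.1564) ≈ 2.2708.

d(x, mu) = √(5.1564) ≈ 2.2708


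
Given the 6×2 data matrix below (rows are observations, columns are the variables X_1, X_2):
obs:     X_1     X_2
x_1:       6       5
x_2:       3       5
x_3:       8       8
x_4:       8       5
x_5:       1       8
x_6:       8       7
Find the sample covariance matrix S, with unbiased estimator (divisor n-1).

Step 1 — column means:
  mean(X_1) = (6 + 3 + 8 + 8 + 1 + 8) / 6 = 34/6 = 5.6667
  mean(X_2) = (5 + 5 + 8 + 5 + 8 + 7) / 6 = 38/6 = 6.3333

Step 2 — sample covariance S[i,j] = (1/(n-1)) · Σ_k (x_{k,i} - mean_i) · (x_{k,j} - mean_j), with n-1 = 5.
  S[X_1,X_1] = ((0.3333)·(0.3333) + (-2.6667)·(-2.6667) + (2.3333)·(2.3333) + (2.3333)·(2.3333) + (-4.6667)·(-4.6667) + (2.3333)·(2.3333)) / 5 = 45.3333/5 = 9.0667
  S[X_1,X_2] = ((0.3333)·(-1.3333) + (-2.6667)·(-1.3333) + (2.3333)·(1.6667) + (2.3333)·(-1.3333) + (-4.6667)·(1.6667) + (2.3333)·(0.6667)) / 5 = -2.3333/5 = -0.4667
  S[X_2,X_2] = ((-1.3333)·(-1.3333) + (-1.3333)·(-1.3333) + (1.6667)·(1.6667) + (-1.3333)·(-1.3333) + (1.6667)·(1.6667) + (0.6667)·(0.6667)) / 5 = 11.3333/5 = 2.2667

S is symmetric (S[j,i] = S[i,j]). Assembling:

S = [[9.0667, -0.4667],
 [-0.4667, 2.2667]]


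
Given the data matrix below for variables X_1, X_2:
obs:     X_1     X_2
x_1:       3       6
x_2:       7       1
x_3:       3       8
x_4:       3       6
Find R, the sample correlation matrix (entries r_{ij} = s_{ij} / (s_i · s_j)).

Step 1 — column means:
  mean(X_1) = (3 + 7 + 3 + 3) / 4 = 16/4 = 4
  mean(X_2) = (6 + 1 + 8 + 6) / 4 = 21/4 = 5.25

Step 2 — sample variances and covariances s[i,j] = (1/(n-1)) · Σ_k (x_{k,i} - mean_i) · (x_{k,j} - mean_j), with n-1 = 3:
  s[X_1,X_1] = ((-1)·(-1) + (3)·(3) + (-1)·(-1) + (-1)·(-1)) / 3 = 12/3 = 4
  s[X_1,X_2] = ((-1)·(0.75) + (3)·(-4.25) + (-1)·(2.75) + (-1)·(0.75)) / 3 = -17/3 = -5.6667
  s[X_2,X_2] = ((0.75)·(0.75) + (-4.25)·(-4.25) + (2.75)·(2.75) + (0.75)·(0.75)) / 3 = 26.75/3 = 8.9167
  Sample standard deviations s_i = √(s[i,i]):
  s(X_1) = √(4) = 2
  s(X_2) = √(8.9167) = 2.9861

Step 3 — r_{ij} = s_{ij} / (s_i · s_j):
  r[X_1,X_1] = 1 (diagonal).
  r[X_1,X_2] = -5.6667 / (2 · 2.9861) = -5.6667 / 5.9722 = -0.9488
  r[X_2,X_2] = 1 (diagonal).

R is symmetric with unit diagonal. Assembling:

R = [[1, -0.9488],
 [-0.9488, 1]]


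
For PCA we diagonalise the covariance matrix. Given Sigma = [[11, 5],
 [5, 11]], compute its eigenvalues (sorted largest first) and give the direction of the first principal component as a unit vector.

Step 1 — characteristic polynomial of 2×2 Sigma:
  det(Sigma - λI) = λ² - trace · λ + det = 0.
  trace = 11 + 11 = 22, det = 11·11 - (5)² = 96.
Step 2 — discriminant:
  Δ = trace² - 4·det = 484 - 384 = 100.
Step 3 — eigenvalues:
  λ = (trace ± √Δ)/2 = (22 ± 10)/2,
  λ_1 = 16,  λ_2 = 6.

Step 4 — unit eigenvector for λ_1: solve (Sigma - λ_1 I)v = 0. First row:
  (11 - 16)·v_x + (5)·v_y = 0, i.e. (-5)·v_x + (5)·v_y = 0,
  so v ∝ (b, λ_1 - a) = (5, 5) = u.
  ||u|| = √((5)² + (5)²) = √(50) ≈ 7.0711,
  v_1 = u/||u|| ≈ (0.7071, 0.7071) (||v_1|| = 1).

λ_1 = 16,  λ_2 = 6;  v_1 ≈ (0.7071, 0.7071)


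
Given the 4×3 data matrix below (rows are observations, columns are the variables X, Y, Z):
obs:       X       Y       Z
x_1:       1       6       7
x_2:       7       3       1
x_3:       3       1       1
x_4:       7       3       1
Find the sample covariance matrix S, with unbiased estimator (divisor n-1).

Step 1 — column means:
  mean(X) = (1 + 7 + 3 + 7) / 4 = 18/4 = 4.5
  mean(Y) = (6 + 3 + 1 + 3) / 4 = 13/4 = 3.25
  mean(Z) = (7 + 1 + 1 + 1) / 4 = 10/4 = 2.5

Step 2 — sample covariance S[i,j] = (1/(n-1)) · Σ_k (x_{k,i} - mean_i) · (x_{k,j} - mean_j), with n-1 = 3.
  S[X,X] = ((-3.5)·(-3.5) + (2.5)·(2.5) + (-1.5)·(-1.5) + (2.5)·(2.5)) / 3 = 27/3 = 9
  S[X,Y] = ((-3.5)·(2.75) + (2.5)·(-0.25) + (-1.5)·(-2.25) + (2.5)·(-0.25)) / 3 = -7.5/3 = -2.5
  S[X,Z] = ((-3.5)·(4.5) + (2.5)·(-1.5) + (-1.5)·(-1.5) + (2.5)·(-1.5)) / 3 = -21/3 = -7
  S[Y,Y] = ((2.75)·(2.75) + (-0.25)·(-0.25) + (-2.25)·(-2.25) + (-0.25)·(-0.25)) / 3 = 12.75/3 = 4.25
  S[Y,Z] = ((2.75)·(4.5) + (-0.25)·(-1.5) + (-2.25)·(-1.5) + (-0.25)·(-1.5)) / 3 = 16.5/3 = 5.5
  S[Z,Z] = ((4.5)·(4.5) + (-1.5)·(-1.5) + (-1.5)·(-1.5) + (-1.5)·(-1.5)) / 3 = 27/3 = 9

S is symmetric (S[j,i] = S[i,j]). Assembling:

S = [[9, -2.5, -7],
 [-2.5, 4.25, 5.5],
 [-7, 5.5, 9]]


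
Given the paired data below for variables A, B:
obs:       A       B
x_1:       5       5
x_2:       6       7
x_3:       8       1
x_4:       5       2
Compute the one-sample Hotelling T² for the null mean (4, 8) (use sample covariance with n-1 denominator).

Step 1 — sample mean vector:
  mean(A) = (5 + 6 + 8 + 5) / 4 = 24/4 = 6
  mean(B) = (5 + 7 + 1 + 2) / 4 = 15/4 = 3.75
  x̄ = (6, 3.75),  deviation x̄ - mu_0 = (6, 3.75) - (4, 8) = (2, -4.25).

Step 2 — sample covariance matrix, S[i,j] = (1/(n-1)) · Σ_k (x_{k,i} - mean_i) · (x_{k,j} - mean_j), divisor n-1 = 3:
  S[A,A] = ((-1)·(-1) + (0)·(0) + (2)·(2) + (-1)·(-1)) / 3 = 6/3 = 2
  S[A,B] = ((-1)·(1.25) + (0)·(3.25) + (2)·(-2.75) + (-1)·(-1.75)) / 3 = -5/3 = -1.6667
  S[B,B] = ((1.25)·(1.25) + (3.25)·(3.25) + (-2.75)·(-2.75) + (-1.75)·(-1.75)) / 3 = 22.75/3 = 7.5833
  S = [[2, -1.6667],
 [-1.6667, 7.5833]].

Step 3 — invert S. det(S) = 2·7.5833 - (-1.6667)² = 12.3889.
  S^{-1} = (1/det) · [[d, -b], [-b, a]] = [[0.6121, 0.1345],
 [0.1345, 0.1614]].

Step 4 — quadratic form (x̄ - mu_0)^T · S^{-1} · (x̄ - mu_0):
  S^{-1} · (x̄ - mu_0) = (0.6525, -0.417),
  (x̄ - mu_0)^T · [...] = (2)·(0.6525) + (-4.25)·(-0.417) = 3.0774.

Step 5 — scale by n: T² = 4 · 3.0774 = 12.3094.

T² ≈ 12.3094


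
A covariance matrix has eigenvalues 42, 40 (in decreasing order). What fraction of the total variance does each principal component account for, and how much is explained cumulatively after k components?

Step 1 — total variance = trace(Sigma) = Σ λ_i = 42 + 40 = 82.

Step 2 — fraction explained by component i = λ_i / Σ λ:
  PC1: 42/82 = 0.5122
  PC2: 40/82 = 0.4878

Step 3 — cumulative fraction after k components = (λ_1 + ... + λ_k) / Σ λ:
  k = 1: 42/82 = 0.5122
  k = 2: (42 + 40)/82 = 82/82 = 1

Summary (fraction, with percent):

explained: PC1 0.5122 (51.22%), PC2 0.4878 (48.78%);  cumulative: 0.5122, 1


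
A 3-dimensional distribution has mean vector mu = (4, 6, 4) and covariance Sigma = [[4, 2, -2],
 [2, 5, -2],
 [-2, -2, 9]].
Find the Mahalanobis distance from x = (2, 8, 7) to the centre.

Step 1 — centre the observation: (x - mu) = (-2, 2, 3).

Step 2 — invert Sigma (cofactor / det for 3×3, or solve directly):
  Sigma^{-1} = [[0.3306, -0.1129, 0.0484],
 [-0.1129, 0.2581, 0.0323],
 [0.0484, 0.0323, 0.129]].

Step 3 — form the quadratic (x - mu)^T · Sigma^{-1} · (x - mu):
  Sigma^{-1} · (x - mu) = (-0.7419, 0.8387, 0.3548).
  (x - mu)^T · [Sigma^{-1} · (x - mu)] = (-2)·(-0.7419) + (2)·(0.8387) + (3)·(0.3548) = 4.2258.

Step 4 — take square root: d = √(4.2258) ≈ 2.0557.

d(x, mu) = √(4.2258) ≈ 2.0557


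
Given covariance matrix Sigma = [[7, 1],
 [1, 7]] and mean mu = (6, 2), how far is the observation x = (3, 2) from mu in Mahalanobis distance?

Step 1 — centre the observation: (x - mu) = (-3, 0).

Step 2 — invert Sigma. det(Sigma) = 7·7 - (1)² = 48.
  Sigma^{-1} = (1/det) · [[d, -b], [-b, a]] = [[0.1458, -0.0208],
 [-0.0208, 0.1458]].

Step 3 — form the quadratic (x - mu)^T · Sigma^{-1} · (x - mu):
  Sigma^{-1} · (x - mu) = (-0.4375, 0.0625).
  (x - mu)^T · [Sigma^{-1} · (x - mu)] = (-3)·(-0.4375) + (0)·(0.0625) = 1.3125.

Step 4 — take square root: d = √(1.3125) ≈ 1.1456.

d(x, mu) = √(1.3125) ≈ 1.1456


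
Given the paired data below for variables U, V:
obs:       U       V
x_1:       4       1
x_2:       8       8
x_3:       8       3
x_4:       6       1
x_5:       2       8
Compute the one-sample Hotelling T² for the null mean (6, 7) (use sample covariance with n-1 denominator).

Step 1 — sample mean vector:
  mean(U) = (4 + 8 + 8 + 6 + 2) / 5 = 28/5 = 5.6
  mean(V) = (1 + 8 + 3 + 1 + 8) / 5 = 21/5 = 4.2
  x̄ = (5.6, 4.2),  deviation x̄ - mu_0 = (5.6, 4.2) - (6, 7) = (-0.4, -2.8).

Step 2 — sample covariance matrix, S[i,j] = (1/(n-1)) · Σ_k (x_{k,i} - mean_i) · (x_{k,j} - mean_j), divisor n-1 = 4:
  S[U,U] = ((-1.6)·(-1.6) + (2.4)·(2.4) + (2.4)·(2.4) + (0.4)·(0.4) + (-3.6)·(-3.6)) / 4 = 27.2/4 = 6.8
  S[U,V] = ((-1.6)·(-3.2) + (2.4)·(3.8) + (2.4)·(-1.2) + (0.4)·(-3.2) + (-3.6)·(3.8)) / 4 = -3.6/4 = -0.9
  S[V,V] = ((-3.2)·(-3.2) + (3.8)·(3.8) + (-1.2)·(-1.2) + (-3.2)·(-3.2) + (3.8)·(3.8)) / 4 = 50.8/4 = 12.7
  S = [[6.8, -0.9],
 [-0.9, 12.7]].

Step 3 — invert S. det(S) = 6.8·12.7 - (-0.9)² = 85.55.
  S^{-1} = (1/det) · [[d, -b], [-b, a]] = [[0.1485, 0.0105],
 [0.0105, 0.0795]].

Step 4 — quadratic form (x̄ - mu_0)^T · S^{-1} · (x̄ - mu_0):
  S^{-1} · (x̄ - mu_0) = (-0.0888, -0.2268),
  (x̄ - mu_0)^T · [...] = (-0.4)·(-0.0888) + (-2.8)·(-0.2268) = 0.6705.

Step 5 — scale by n: T² = 5 · 0.6705 = 3.3524.

T² ≈ 3.3524


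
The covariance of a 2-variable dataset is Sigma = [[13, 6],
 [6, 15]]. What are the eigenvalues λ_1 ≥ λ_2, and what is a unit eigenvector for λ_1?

Step 1 — characteristic polynomial of 2×2 Sigma:
  det(Sigma - λI) = λ² - trace · λ + det = 0.
  trace = 13 + 15 = 28, det = 13·15 - (6)² = 159.
Step 2 — discriminant:
  Δ = trace² - 4·det = 784 - 636 = 148.
Step 3 — eigenvalues:
  λ = (trace ± √Δ)/2 = (28 ± 12.1655)/2,
  λ_1 = 20.0828,  λ_2 = 7.9172.

Step 4 — unit eigenvector for λ_1: solve (Sigma - λ_1 I)v = 0. First row:
  (13 - 20.0828)·v_x + (6)·v_y = 0, i.e. (-7.0828)·v_x + (6)·v_y = 0,
  so v ∝ (b, λ_1 - a) = (6, 7.0828) = u.
  ||u|| = √((6)² + (7.0828)²) = √(86.1655) ≈ 9.2825,
  v_1 = u/||u|| ≈ (0.6464, 0.763) (||v_1|| = 1).

λ_1 = 20.0828,  λ_2 = 7.9172;  v_1 ≈ (0.6464, 0.763)


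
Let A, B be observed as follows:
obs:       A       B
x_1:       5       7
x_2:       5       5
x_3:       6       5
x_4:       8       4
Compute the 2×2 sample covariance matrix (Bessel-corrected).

Step 1 — column means:
  mean(A) = (5 + 5 + 6 + 8) / 4 = 24/4 = 6
  mean(B) = (7 + 5 + 5 + 4) / 4 = 21/4 = 5.25

Step 2 — sample covariance S[i,j] = (1/(n-1)) · Σ_k (x_{k,i} - mean_i) · (x_{k,j} - mean_j), with n-1 = 3.
  S[A,A] = ((-1)·(-1) + (-1)·(-1) + (0)·(0) + (2)·(2)) / 3 = 6/3 = 2
  S[A,B] = ((-1)·(1.75) + (-1)·(-0.25) + (0)·(-0.25) + (2)·(-1.25)) / 3 = -4/3 = -1.3333
  S[B,B] = ((1.75)·(1.75) + (-0.25)·(-0.25) + (-0.25)·(-0.25) + (-1.25)·(-1.25)) / 3 = 4.75/3 = 1.5833

S is symmetric (S[j,i] = S[i,j]). Assembling:

S = [[2, -1.3333],
 [-1.3333, 1.5833]]


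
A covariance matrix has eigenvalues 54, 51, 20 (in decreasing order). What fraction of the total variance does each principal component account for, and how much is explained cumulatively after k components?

Step 1 — total variance = trace(Sigma) = Σ λ_i = 54 + 51 + 20 = 125.

Step 2 — fraction explained by component i = λ_i / Σ λ:
  PC1: 54/125 = 0.432
  PC2: 51/125 = 0.408
  PC3: 20/125 = 0.16

Step 3 — cumulative fraction after k components = (λ_1 + ... + λ_k) / Σ λ:
  k = 1: 54/125 = 0.432
  k = 2: (54 + 51)/125 = 105/125 = 0.84
  k = 3: (54 + 51 + 20)/125 = 125/125 = 1

Summary (fraction, with percent):

explained: PC1 0.432 (43.2%), PC2 0.408 (40.8%), PC3 0.16 (16%);  cumulative: 0.432, 0.84, 1


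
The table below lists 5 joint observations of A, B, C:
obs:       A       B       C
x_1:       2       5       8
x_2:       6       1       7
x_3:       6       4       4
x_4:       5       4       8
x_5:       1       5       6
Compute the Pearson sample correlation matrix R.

Step 1 — column means:
  mean(A) = (2 + 6 + 6 + 5 + 1) / 5 = 20/5 = 4
  mean(B) = (5 + 1 + 4 + 4 + 5) / 5 = 19/5 = 3.8
  mean(C) = (8 + 7 + 4 + 8 + 6) / 5 = 33/5 = 6.6

Step 2 — sample variances and covariances s[i,j] = (1/(n-1)) · Σ_k (x_{k,i} - mean_i) · (x_{k,j} - mean_j), with n-1 = 4:
  s[A,A] = ((-2)·(-2) + (2)·(2) + (2)·(2) + (1)·(1) + (-3)·(-3)) / 4 = 22/4 = 5.5
  s[A,B] = ((-2)·(1.2) + (2)·(-2.8) + (2)·(0.2) + (1)·(0.2) + (-3)·(1.2)) / 4 = -11/4 = -2.75
  s[A,C] = ((-2)·(1.4) + (2)·(0.4) + (2)·(-2.6) + (1)·(1.4) + (-3)·(-0.6)) / 4 = -4/4 = -1
  s[B,B] = ((1.2)·(1.2) + (-2.8)·(-2.8) + (0.2)·(0.2) + (0.2)·(0.2) + (1.2)·(1.2)) / 4 = 10.8/4 = 2.7
  s[B,C] = ((1.2)·(1.4) + (-2.8)·(0.4) + (0.2)·(-2.6) + (0.2)·(1.4) + (1.2)·(-0.6)) / 4 = -0.4/4 = -0.1
  s[C,C] = ((1.4)·(1.4) + (0.4)·(0.4) + (-2.6)·(-2.6) + (1.4)·(1.4) + (-0.6)·(-0.6)) / 4 = 11.2/4 = 2.8
  Sample standard deviations s_i = √(s[i,i]):
  s(A) = √(5.5) = 2.3452
  s(B) = √(2.7) = 1.6432
  s(C) = √(2.8) = 1.6733

Step 3 — r_{ij} = s_{ij} / (s_i · s_j):
  r[A,A] = 1 (diagonal).
  r[A,B] = -2.75 / (2.3452 · 1.6432) = -2.75 / 3.8536 = -0.7136
  r[A,C] = -1 / (2.3452 · 1.6733) = -1 / 3.9243 = -0.2548
  r[B,B] = 1 (diagonal).
  r[B,C] = -0.1 / (1.6432 · 1.6733) = -0.1 / 2.7495 = -0.0364
  r[C,C] = 1 (diagonal).

R is symmetric with unit diagonal. Assembling:

R = [[1, -0.7136, -0.2548],
 [-0.7136, 1, -0.0364],
 [-0.2548, -0.0364, 1]]


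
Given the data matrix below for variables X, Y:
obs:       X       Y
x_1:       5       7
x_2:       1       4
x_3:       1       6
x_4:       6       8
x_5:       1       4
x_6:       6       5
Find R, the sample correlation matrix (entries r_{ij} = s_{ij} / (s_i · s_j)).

Step 1 — column means:
  mean(X) = (5 + 1 + 1 + 6 + 1 + 6) / 6 = 20/6 = 3.3333
  mean(Y) = (7 + 4 + 6 + 8 + 4 + 5) / 6 = 34/6 = 5.6667

Step 2 — sample variances and covariances s[i,j] = (1/(n-1)) · Σ_k (x_{k,i} - mean_i) · (x_{k,j} - mean_j), with n-1 = 5:
  s[X,X] = ((1.6667)·(1.6667) + (-2.3333)·(-2.3333) + (-2.3333)·(-2.3333) + (2.6667)·(2.6667) + (-2.3333)·(-2.3333) + (2.6667)·(2.6667)) / 5 = 33.3333/5 = 6.6667
  s[X,Y] = ((1.6667)·(1.3333) + (-2.3333)·(-1.6667) + (-2.3333)·(0.3333) + (2.6667)·(2.3333) + (-2.3333)·(-1.6667) + (2.6667)·(-0.6667)) / 5 = 13.6667/5 = 2.7333
  s[Y,Y] = ((1.3333)·(1.3333) + (-1.6667)·(-1.6667) + (0.3333)·(0.3333) + (2.3333)·(2.3333) + (-1.6667)·(-1.6667) + (-0.6667)·(-0.6667)) / 5 = 13.3333/5 = 2.6667
  Sample standard deviations s_i = √(s[i,i]):
  s(X) = √(6.6667) = 2.582
  s(Y) = √(2.6667) = 1.633

Step 3 — r_{ij} = s_{ij} / (s_i · s_j):
  r[X,X] = 1 (diagonal).
  r[X,Y] = 2.7333 / (2.582 · 1.633) = 2.7333 / 4.2164 = 0.6483
  r[Y,Y] = 1 (diagonal).

R is symmetric with unit diagonal. Assembling:

R = [[1, 0.6483],
 [0.6483, 1]]


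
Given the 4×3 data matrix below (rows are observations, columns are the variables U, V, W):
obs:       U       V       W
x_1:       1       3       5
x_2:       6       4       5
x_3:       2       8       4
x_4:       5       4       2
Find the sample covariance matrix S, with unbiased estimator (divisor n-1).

Step 1 — column means:
  mean(U) = (1 + 6 + 2 + 5) / 4 = 14/4 = 3.5
  mean(V) = (3 + 4 + 8 + 4) / 4 = 19/4 = 4.75
  mean(W) = (5 + 5 + 4 + 2) / 4 = 16/4 = 4

Step 2 — sample covariance S[i,j] = (1/(n-1)) · Σ_k (x_{k,i} - mean_i) · (x_{k,j} - mean_j), with n-1 = 3.
  S[U,U] = ((-2.5)·(-2.5) + (2.5)·(2.5) + (-1.5)·(-1.5) + (1.5)·(1.5)) / 3 = 17/3 = 5.6667
  S[U,V] = ((-2.5)·(-1.75) + (2.5)·(-0.75) + (-1.5)·(3.25) + (1.5)·(-0.75)) / 3 = -3.5/3 = -1.1667
  S[U,W] = ((-2.5)·(1) + (2.5)·(1) + (-1.5)·(0) + (1.5)·(-2)) / 3 = -3/3 = -1
  S[V,V] = ((-1.75)·(-1.75) + (-0.75)·(-0.75) + (3.25)·(3.25) + (-0.75)·(-0.75)) / 3 = 14.75/3 = 4.9167
  S[V,W] = ((-1.75)·(1) + (-0.75)·(1) + (3.25)·(0) + (-0.75)·(-2)) / 3 = -1/3 = -0.3333
  S[W,W] = ((1)·(1) + (1)·(1) + (0)·(0) + (-2)·(-2)) / 3 = 6/3 = 2

S is symmetric (S[j,i] = S[i,j]). Assembling:

S = [[5.6667, -1.1667, -1],
 [-1.1667, 4.9167, -0.3333],
 [-1, -0.3333, 2]]


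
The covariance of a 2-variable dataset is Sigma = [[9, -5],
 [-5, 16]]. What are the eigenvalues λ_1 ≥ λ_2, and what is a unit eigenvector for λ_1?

Step 1 — characteristic polynomial of 2×2 Sigma:
  det(Sigma - λI) = λ² - trace · λ + det = 0.
  trace = 9 + 16 = 25, det = 9·16 - (-5)² = 119.
Step 2 — discriminant:
  Δ = trace² - 4·det = 625 - 476 = 149.
Step 3 — eigenvalues:
  λ = (trace ± √Δ)/2 = (25 ± 12.2066)/2,
  λ_1 = 18.6033,  λ_2 = 6.3967.

Step 4 — unit eigenvector for λ_1: solve (Sigma - λ_1 I)v = 0. First row:
  (9 - 18.6033)·v_x + (-5)·v_y = 0, i.e. (-9.6033)·v_x + (-5)·v_y = 0,
  so v ∝ (b, λ_1 - a) = (-5, 9.6033); multiply by -1 so the first entry is positive: u = (5, -9.6033).
  ||u|| = √((5)² + (-9.6033)²) = √(117.2229) ≈ 10.827,
  v_1 = u/||u|| ≈ (0.4618, -0.887) (||v_1|| = 1).

λ_1 = 18.6033,  λ_2 = 6.3967;  v_1 ≈ (0.4618, -0.887)


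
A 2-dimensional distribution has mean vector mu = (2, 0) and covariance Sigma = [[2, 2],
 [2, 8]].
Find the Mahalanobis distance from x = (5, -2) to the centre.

Step 1 — centre the observation: (x - mu) = (3, -2).

Step 2 — invert Sigma. det(Sigma) = 2·8 - (2)² = 12.
  Sigma^{-1} = (1/det) · [[d, -b], [-b, a]] = [[0.6667, -0.1667],
 [-0.1667, 0.1667]].

Step 3 — form the quadratic (x - mu)^T · Sigma^{-1} · (x - mu):
  Sigma^{-1} · (x - mu) = (2.3333, -0.8333).
  (x - mu)^T · [Sigma^{-1} · (x - mu)] = (3)·(2.3333) + (-2)·(-0.8333) = 8.6667.

Step 4 — take square root: d = √(8.6667) ≈ 2.9439.

d(x, mu) = √(8.6667) ≈ 2.9439


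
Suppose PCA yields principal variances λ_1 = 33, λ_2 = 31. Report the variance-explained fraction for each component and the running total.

Step 1 — total variance = trace(Sigma) = Σ λ_i = 33 + 31 = 64.

Step 2 — fraction explained by component i = λ_i / Σ λ:
  PC1: 33/64 = 0.5156
  PC2: 31/64 = 0.4844

Step 3 — cumulative fraction after k components = (λ_1 + ... + λ_k) / Σ λ:
  k = 1: 33/64 = 0.5156
  k = 2: (33 + 31)/64 = 64/64 = 1

Summary (fraction, with percent):

explained: PC1 0.5156 (51.56%), PC2 0.4844 (48.44%);  cumulative: 0.5156, 1


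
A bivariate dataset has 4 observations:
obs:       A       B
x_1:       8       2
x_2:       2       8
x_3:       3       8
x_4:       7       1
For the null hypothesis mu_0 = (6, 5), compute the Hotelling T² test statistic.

Step 1 — sample mean vector:
  mean(A) = (8 + 2 + 3 + 7) / 4 = 20/4 = 5
  mean(B) = (2 + 8 + 8 + 1) / 4 = 19/4 = 4.75
  x̄ = (5, 4.75),  deviation x̄ - mu_0 = (5, 4.75) - (6, 5) = (-1, -0.25).

Step 2 — sample covariance matrix, S[i,j] = (1/(n-1)) · Σ_k (x_{k,i} - mean_i) · (x_{k,j} - mean_j), divisor n-1 = 3:
  S[A,A] = ((3)·(3) + (-3)·(-3) + (-2)·(-2) + (2)·(2)) / 3 = 26/3 = 8.6667
  S[A,B] = ((3)·(-2.75) + (-3)·(3.25) + (-2)·(3.25) + (2)·(-3.75)) / 3 = -32/3 = -10.6667
  S[B,B] = ((-2.75)·(-2.75) + (3.25)·(3.25) + (3.25)·(3.25) + (-3.75)·(-3.75)) / 3 = 42.75/3 = 14.25
  S = [[8.6667, -10.6667],
 [-10.6667, 14.25]].

Step 3 — invert S. det(S) = 8.6667·14.25 - (-10.6667)² = 9.7222.
  S^{-1} = (1/det) · [[d, -b], [-b, a]] = [[1.4657, 1.0971],
 [1.0971, 0.8914]].

Step 4 — quadratic form (x̄ - mu_0)^T · S^{-1} · (x̄ - mu_0):
  S^{-1} · (x̄ - mu_0) = (-1.74, -1.32),
  (x̄ - mu_0)^T · [...] = (-1)·(-1.74) + (-0.25)·(-1.32) = 2.07.

Step 5 — scale by n: T² = 4 · 2.07 = 8.28.

T² ≈ 8.28


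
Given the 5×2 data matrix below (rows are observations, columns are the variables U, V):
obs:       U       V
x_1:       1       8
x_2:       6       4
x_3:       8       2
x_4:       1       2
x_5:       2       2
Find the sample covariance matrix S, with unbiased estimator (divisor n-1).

Step 1 — column means:
  mean(U) = (1 + 6 + 8 + 1 + 2) / 5 = 18/5 = 3.6
  mean(V) = (8 + 4 + 2 + 2 + 2) / 5 = 18/5 = 3.6

Step 2 — sample covariance S[i,j] = (1/(n-1)) · Σ_k (x_{k,i} - mean_i) · (x_{k,j} - mean_j), with n-1 = 4.
  S[U,U] = ((-2.6)·(-2.6) + (2.4)·(2.4) + (4.4)·(4.4) + (-2.6)·(-2.6) + (-1.6)·(-1.6)) / 4 = 41.2/4 = 10.3
  S[U,V] = ((-2.6)·(4.4) + (2.4)·(0.4) + (4.4)·(-1.6) + (-2.6)·(-1.6) + (-1.6)·(-1.6)) / 4 = -10.8/4 = -2.7
  S[V,V] = ((4.4)·(4.4) + (0.4)·(0.4) + (-1.6)·(-1.6) + (-1.6)·(-1.6) + (-1.6)·(-1.6)) / 4 = 27.2/4 = 6.8

S is symmetric (S[j,i] = S[i,j]). Assembling:

S = [[10.3, -2.7],
 [-2.7, 6.8]]


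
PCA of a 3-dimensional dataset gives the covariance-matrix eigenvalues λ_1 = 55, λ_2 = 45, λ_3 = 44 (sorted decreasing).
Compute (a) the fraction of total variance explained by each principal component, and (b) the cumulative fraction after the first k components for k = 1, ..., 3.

Step 1 — total variance = trace(Sigma) = Σ λ_i = 55 + 45 + 44 = 144.

Step 2 — fraction explained by component i = λ_i / Σ λ:
  PC1: 55/144 = 0.3819
  PC2: 45/144 = 0.3125
  PC3: 44/144 = 0.3056

Step 3 — cumulative fraction after k components = (λ_1 + ... + λ_k) / Σ λ:
  k = 1: 55/144 = 0.3819
  k = 2: (55 + 45)/144 = 100/144 = 0.6944
  k = 3: (55 + 45 + 44)/144 = 144/144 = 1

Summary (fraction, with percent):

explained: PC1 0.3819 (38.19%), PC2 0.3125 (31.25%), PC3 0.3056 (30.56%);  cumulative: 0.3819, 0.6944, 1


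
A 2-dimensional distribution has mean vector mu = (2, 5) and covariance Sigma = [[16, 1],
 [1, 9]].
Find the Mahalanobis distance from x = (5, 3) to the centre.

Step 1 — centre the observation: (x - mu) = (3, -2).

Step 2 — invert Sigma. det(Sigma) = 16·9 - (1)² = 143.
  Sigma^{-1} = (1/det) · [[d, -b], [-b, a]] = [[0.0629, -0.007],
 [-0.007, 0.1119]].

Step 3 — form the quadratic (x - mu)^T · Sigma^{-1} · (x - mu):
  Sigma^{-1} · (x - mu) = (0.2028, -0.2448).
  (x - mu)^T · [Sigma^{-1} · (x - mu)] = (3)·(0.2028) + (-2)·(-0.2448) = 1.0979.

Step 4 — take square root: d = √(1.0979) ≈ 1.0478.

d(x, mu) = √(1.0979) ≈ 1.0478


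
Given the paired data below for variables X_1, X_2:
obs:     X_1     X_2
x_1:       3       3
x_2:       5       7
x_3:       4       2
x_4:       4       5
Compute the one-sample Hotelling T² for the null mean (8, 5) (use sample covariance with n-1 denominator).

Step 1 — sample mean vector:
  mean(X_1) = (3 + 5 + 4 + 4) / 4 = 16/4 = 4
  mean(X_2) = (3 + 7 + 2 + 5) / 4 = 17/4 = 4.25
  x̄ = (4, 4.25),  deviation x̄ - mu_0 = (4, 4.25) - (8, 5) = (-4, -0.75).

Step 2 — sample covariance matrix, S[i,j] = (1/(n-1)) · Σ_k (x_{k,i} - mean_i) · (x_{k,j} - mean_j), divisor n-1 = 3:
  S[X_1,X_1] = ((-1)·(-1) + (1)·(1) + (0)·(0) + (0)·(0)) / 3 = 2/3 = 0.6667
  S[X_1,X_2] = ((-1)·(-1.25) + (1)·(2.75) + (0)·(-2.25) + (0)·(0.75)) / 3 = 4/3 = 1.3333
  S[X_2,X_2] = ((-1.25)·(-1.25) + (2.75)·(2.75) + (-2.25)·(-2.25) + (0.75)·(0.75)) / 3 = 14.75/3 = 4.9167
  S = [[0.6667, 1.3333],
 [1.3333, 4.9167]].

Step 3 — invert S. det(S) = 0.6667·4.9167 - (1.3333)² = 1.5.
  S^{-1} = (1/det) · [[d, -b], [-b, a]] = [[3.2778, -0.8889],
 [-0.8889, 0.4444]].

Step 4 — quadratic form (x̄ - mu_0)^T · S^{-1} · (x̄ - mu_0):
  S^{-1} · (x̄ - mu_0) = (-12.4444, 3.2222),
  (x̄ - mu_0)^T · [...] = (-4)·(-12.4444) + (-0.75)·(3.2222) = 47.3611.

Step 5 — scale by n: T² = 4 · 47.3611 = 189.4444.

T² ≈ 189.4444


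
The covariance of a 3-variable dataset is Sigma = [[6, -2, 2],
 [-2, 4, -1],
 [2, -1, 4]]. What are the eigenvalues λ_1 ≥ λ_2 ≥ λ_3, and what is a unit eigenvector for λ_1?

Step 1 — characteristic polynomial p(λ) = det(λI - Sigma) = λ³ - tr·λ² + c_1·λ - det, where tr = trace, c_1 = sum of the principal 2×2 minors, det = det(Sigma):
  tr = 6 + 4 + 4 = 14,
  c_1 = (6·4 - (-2)²) + (6·4 - (2)²) + (4·4 - (-1)²) = 20 + 20 + 15 = 55,
  det = 6·(4·4 - (-1)²) - (-2)·((-2)·4 - (-1)·(2)) + (2)·((-2)·(-1) - 4·(2)) = 6·(15) - (-2)·(-6) + (2)·(-6) = 66.
  So p(λ) = λ³ - 14λ² + 55λ - 66.
Step 2 — look for an integer root (rational root theorem: any rational root is an integer divisor of 66). Testing λ = 3:
  p(3) = 27 - 126 + 165 - 66 = 0  ✓
  Dividing out (λ - 3): p(λ) = (λ - 3)(λ² - 11λ + 22).
Step 3 — remaining eigenvalues from the quadratic λ² - 11λ + 22 = 0:
  Δ = 11² - 4·22 = 121 - 88 = 33,  λ = (11 ± √33)/2 = (11 ± 5.7446)/2 ≈ 8.3723 or 2.6277.
  Sorted: λ_1 = 8.3723,  λ_2 = 3,  λ_3 = 2.6277  (check: sum = 14 = tr ✓).

Step 4 — unit eigenvector for λ_1 ≈ 8.3723: v spans the null space of (Sigma - λ_1 I), whose rows are
  r_1 = (-2.3723, -2, 2),  r_2 = (-2, -4.3723, -1),  r_3 = (2, -1, -4.3723).
  v is orthogonal to every row, so take v ∝ r_1 × r_2 = ((-2)·(-1) - (2)·(-4.3723), (2)·(-2) - (-2.3723)·(-1), (-2.3723)·(-4.3723) - (-2)·(-2)) ≈ (10.7446, -6.3723, 6.3723).
  Let u = (10.7446, -6.3723, 6.3723).
  ||u|| = √((10.7446)² + (-6.3723)² + (6.3723)²) = √(196.6576) ≈ 14.0235,  v_1 = u/||u|| ≈ (0.7662, -0.4544, 0.4544) (||v_1|| = 1).

λ_1 = 8.3723,  λ_2 = 3,  λ_3 = 2.6277;  v_1 ≈ (0.7662, -0.4544, 0.4544)


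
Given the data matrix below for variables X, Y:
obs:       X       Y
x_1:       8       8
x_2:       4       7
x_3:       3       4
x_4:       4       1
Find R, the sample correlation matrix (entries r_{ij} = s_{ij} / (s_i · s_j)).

Step 1 — column means:
  mean(X) = (8 + 4 + 3 + 4) / 4 = 19/4 = 4.75
  mean(Y) = (8 + 7 + 4 + 1) / 4 = 20/4 = 5

Step 2 — sample variances and covariances s[i,j] = (1/(n-1)) · Σ_k (x_{k,i} - mean_i) · (x_{k,j} - mean_j), with n-1 = 3:
  s[X,X] = ((3.25)·(3.25) + (-0.75)·(-0.75) + (-1.75)·(-1.75) + (-0.75)·(-0.75)) / 3 = 14.75/3 = 4.9167
  s[X,Y] = ((3.25)·(3) + (-0.75)·(2) + (-1.75)·(-1) + (-0.75)·(-4)) / 3 = 13/3 = 4.3333
  s[Y,Y] = ((3)·(3) + (2)·(2) + (-1)·(-1) + (-4)·(-4)) / 3 = 30/3 = 10
  Sample standard deviations s_i = √(s[i,i]):
  s(X) = √(4.9167) = 2.2174
  s(Y) = √(10) = 3.1623

Step 3 — r_{ij} = s_{ij} / (s_i · s_j):
  r[X,X] = 1 (diagonal).
  r[X,Y] = 4.3333 / (2.2174 · 3.1623) = 4.3333 / 7.0119 = 0.618
  r[Y,Y] = 1 (diagonal).

R is symmetric with unit diagonal. Assembling:

R = [[1, 0.618],
 [0.618, 1]]


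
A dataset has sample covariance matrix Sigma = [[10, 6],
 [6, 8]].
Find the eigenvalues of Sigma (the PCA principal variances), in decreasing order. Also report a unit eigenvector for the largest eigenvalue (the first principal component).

Step 1 — characteristic polynomial of 2×2 Sigma:
  det(Sigma - λI) = λ² - trace · λ + det = 0.
  trace = 10 + 8 = 18, det = 10·8 - (6)² = 44.
Step 2 — discriminant:
  Δ = trace² - 4·det = 324 - 176 = 148.
Step 3 — eigenvalues:
  λ = (trace ± √Δ)/2 = (18 ± 12.1655)/2,
  λ_1 = 15.0828,  λ_2 = 2.9172.

Step 4 — unit eigenvector for λ_1: solve (Sigma - λ_1 I)v = 0. First row:
  (10 - 15.0828)·v_x + (6)·v_y = 0, i.e. (-5.0828)·v_x + (6)·v_y = 0,
  so v ∝ (b, λ_1 - a) = (6, 5.0828) = u.
  ||u|| = √((6)² + (5.0828)²) = √(61.8345) ≈ 7.8635,
  v_1 = u/||u|| ≈ (0.763, 0.6464) (||v_1|| = 1).

λ_1 = 15.0828,  λ_2 = 2.9172;  v_1 ≈ (0.763, 0.6464)


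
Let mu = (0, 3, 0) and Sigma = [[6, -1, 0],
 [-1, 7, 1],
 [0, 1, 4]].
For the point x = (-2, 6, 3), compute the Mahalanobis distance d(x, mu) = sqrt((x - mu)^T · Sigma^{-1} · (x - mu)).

Step 1 — centre the observation: (x - mu) = (-2, 3, 3).

Step 2 — invert Sigma (cofactor / det for 3×3, or solve directly):
  Sigma^{-1} = [[0.1709, 0.0253, -0.0063],
 [0.0253, 0.1519, -0.038],
 [-0.0063, -0.038, 0.2595]].

Step 3 — form the quadratic (x - mu)^T · Sigma^{-1} · (x - mu):
  Sigma^{-1} · (x - mu) = (-0.2848, 0.2911, 0.6772).
  (x - mu)^T · [Sigma^{-1} · (x - mu)] = (-2)·(-0.2848) + (3)·(0.2911) + (3)·(0.6772) = 3.4747.

Step 4 — take square root: d = √(3.4747) ≈ 1.8641.

d(x, mu) = √(3.4747) ≈ 1.8641


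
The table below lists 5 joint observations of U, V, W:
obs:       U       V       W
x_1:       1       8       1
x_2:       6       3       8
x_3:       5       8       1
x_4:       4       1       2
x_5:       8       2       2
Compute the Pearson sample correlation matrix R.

Step 1 — column means:
  mean(U) = (1 + 6 + 5 + 4 + 8) / 5 = 24/5 = 4.8
  mean(V) = (8 + 3 + 8 + 1 + 2) / 5 = 22/5 = 4.4
  mean(W) = (1 + 8 + 1 + 2 + 2) / 5 = 14/5 = 2.8

Step 2 — sample variances and covariances s[i,j] = (1/(n-1)) · Σ_k (x_{k,i} - mean_i) · (x_{k,j} - mean_j), with n-1 = 4:
  s[U,U] = ((-3.8)·(-3.8) + (1.2)·(1.2) + (0.2)·(0.2) + (-0.8)·(-0.8) + (3.2)·(3.2)) / 4 = 26.8/4 = 6.7
  s[U,V] = ((-3.8)·(3.6) + (1.2)·(-1.4) + (0.2)·(3.6) + (-0.8)·(-3.4) + (3.2)·(-2.4)) / 4 = -19.6/4 = -4.9
  s[U,W] = ((-3.8)·(-1.8) + (1.2)·(5.2) + (0.2)·(-1.8) + (-0.8)·(-0.8) + (3.2)·(-0.8)) / 4 = 10.8/4 = 2.7
  s[V,V] = ((3.6)·(3.6) + (-1.4)·(-1.4) + (3.6)·(3.6) + (-3.4)·(-3.4) + (-2.4)·(-2.4)) / 4 = 45.2/4 = 11.3
  s[V,W] = ((3.6)·(-1.8) + (-1.4)·(5.2) + (3.6)·(-1.8) + (-3.4)·(-0.8) + (-2.4)·(-0.8)) / 4 = -15.6/4 = -3.9
  s[W,W] = ((-1.8)·(-1.8) + (5.2)·(5.2) + (-1.8)·(-1.8) + (-0.8)·(-0.8) + (-0.8)·(-0.8)) / 4 = 34.8/4 = 8.7
  Sample standard deviations s_i = √(s[i,i]):
  s(U) = √(6.7) = 2.5884
  s(V) = √(11.3) = 3.3615
  s(W) = √(8.7) = 2.9496

Step 3 — r_{ij} = s_{ij} / (s_i · s_j):
  r[U,U] = 1 (diagonal).
  r[U,V] = -4.9 / (2.5884 · 3.3615) = -4.9 / 8.7011 = -0.5631
  r[U,W] = 2.7 / (2.5884 · 2.9496) = 2.7 / 7.6348 = 0.3536
  r[V,V] = 1 (diagonal).
  r[V,W] = -3.9 / (3.3615 · 2.9496) = -3.9 / 9.9151 = -0.3933
  r[W,W] = 1 (diagonal).

R is symmetric with unit diagonal. Assembling:

R = [[1, -0.5631, 0.3536],
 [-0.5631, 1, -0.3933],
 [0.3536, -0.3933, 1]]


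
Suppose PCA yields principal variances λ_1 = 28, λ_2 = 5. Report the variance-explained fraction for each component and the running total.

Step 1 — total variance = trace(Sigma) = Σ λ_i = 28 + 5 = 33.

Step 2 — fraction explained by component i = λ_i / Σ λ:
  PC1: 28/33 = 0.8485
  PC2: 5/33 = 0.1515

Step 3 — cumulative fraction after k components = (λ_1 + ... + λ_k) / Σ λ:
  k = 1: 28/33 = 0.8485
  k = 2: (28 + 5)/33 = 33/33 = 1

Summary (fraction, with percent):

explained: PC1 0.8485 (84.85%), PC2 0.1515 (15.15%);  cumulative: 0.8485, 1


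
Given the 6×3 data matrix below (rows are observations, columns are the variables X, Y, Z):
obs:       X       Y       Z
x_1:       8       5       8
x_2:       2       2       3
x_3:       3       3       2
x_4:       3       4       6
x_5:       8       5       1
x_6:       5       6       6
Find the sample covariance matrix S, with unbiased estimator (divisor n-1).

Step 1 — column means:
  mean(X) = (8 + 2 + 3 + 3 + 8 + 5) / 6 = 29/6 = 4.8333
  mean(Y) = (5 + 2 + 3 + 4 + 5 + 6) / 6 = 25/6 = 4.1667
  mean(Z) = (8 + 3 + 2 + 6 + 1 + 6) / 6 = 26/6 = 4.3333

Step 2 — sample covariance S[i,j] = (1/(n-1)) · Σ_k (x_{k,i} - mean_i) · (x_{k,j} - mean_j), with n-1 = 5.
  S[X,X] = ((3.1667)·(3.1667) + (-2.8333)·(-2.8333) + (-1.8333)·(-1.8333) + (-1.8333)·(-1.8333) + (3.1667)·(3.1667) + (0.1667)·(0.1667)) / 5 = 34.8333/5 = 6.9667
  S[X,Y] = ((3.1667)·(0.8333) + (-2.8333)·(-2.1667) + (-1.8333)·(-1.1667) + (-1.8333)·(-0.1667) + (3.1667)·(0.8333) + (0.1667)·(1.8333)) / 5 = 14.1667/5 = 2.8333
  S[X,Z] = ((3.1667)·(3.6667) + (-2.8333)·(-1.3333) + (-1.8333)·(-2.3333) + (-1.8333)·(1.6667) + (3.1667)·(-3.3333) + (0.1667)·(1.6667)) / 5 = 6.3333/5 = 1.2667
  S[Y,Y] = ((0.8333)·(0.8333) + (-2.1667)·(-2.1667) + (-1.1667)·(-1.1667) + (-0.1667)·(-0.1667) + (0.8333)·(0.8333) + (1.8333)·(1.8333)) / 5 = 10.8333/5 = 2.1667
  S[Y,Z] = ((0.8333)·(3.6667) + (-2.1667)·(-1.3333) + (-1.1667)·(-2.3333) + (-0.1667)·(1.6667) + (0.8333)·(-3.3333) + (1.8333)·(1.6667)) / 5 = 8.6667/5 = 1.7333
  S[Z,Z] = ((3.6667)·(3.6667) + (-1.3333)·(-1.3333) + (-2.3333)·(-2.3333) + (1.6667)·(1.6667) + (-3.3333)·(-3.3333) + (1.6667)·(1.6667)) / 5 = 37.3333/5 = 7.4667

S is symmetric (S[j,i] = S[i,j]). Assembling:

S = [[6.9667, 2.8333, 1.2667],
 [2.8333, 2.1667, 1.7333],
 [1.2667, 1.7333, 7.4667]]


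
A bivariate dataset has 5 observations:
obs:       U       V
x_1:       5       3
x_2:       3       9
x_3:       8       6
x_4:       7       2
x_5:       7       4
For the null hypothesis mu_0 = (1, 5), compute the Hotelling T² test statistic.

Step 1 — sample mean vector:
  mean(U) = (5 + 3 + 8 + 7 + 7) / 5 = 30/5 = 6
  mean(V) = (3 + 9 + 6 + 2 + 4) / 5 = 24/5 = 4.8
  x̄ = (6, 4.8),  deviation x̄ - mu_0 = (6, 4.8) - (1, 5) = (5, -0.2).

Step 2 — sample covariance matrix, S[i,j] = (1/(n-1)) · Σ_k (x_{k,i} - mean_i) · (x_{k,j} - mean_j), divisor n-1 = 4:
  S[U,U] = ((-1)·(-1) + (-3)·(-3) + (2)·(2) + (1)·(1) + (1)·(1)) / 4 = 16/4 = 4
  S[U,V] = ((-1)·(-1.8) + (-3)·(4.2) + (2)·(1.2) + (1)·(-2.8) + (1)·(-0.8)) / 4 = -12/4 = -3
  S[V,V] = ((-1.8)·(-1.8) + (4.2)·(4.2) + (1.2)·(1.2) + (-2.8)·(-2.8) + (-0.8)·(-0.8)) / 4 = 30.8/4 = 7.7
  S = [[4, -3],
 [-3, 7.7]].

Step 3 — invert S. det(S) = 4·7.7 - (-3)² = 21.8.
  S^{-1} = (1/det) · [[d, -b], [-b, a]] = [[0.3532, 0.1376],
 [0.1376, 0.1835]].

Step 4 — quadratic form (x̄ - mu_0)^T · S^{-1} · (x̄ - mu_0):
  S^{-1} · (x̄ - mu_0) = (1.7385, 0.6514),
  (x̄ - mu_0)^T · [...] = (5)·(1.7385) + (-0.2)·(0.6514) = 8.5624.

Step 5 — scale by n: T² = 5 · 8.5624 = 42.8119.

T² ≈ 42.8119


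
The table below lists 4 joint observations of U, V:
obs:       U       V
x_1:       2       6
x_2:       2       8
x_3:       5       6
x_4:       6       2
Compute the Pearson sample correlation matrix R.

Step 1 — column means:
  mean(U) = (2 + 2 + 5 + 6) / 4 = 15/4 = 3.75
  mean(V) = (6 + 8 + 6 + 2) / 4 = 22/4 = 5.5

Step 2 — sample variances and covariances s[i,j] = (1/(n-1)) · Σ_k (x_{k,i} - mean_i) · (x_{k,j} - mean_j), with n-1 = 3:
  s[U,U] = ((-1.75)·(-1.75) + (-1.75)·(-1.75) + (1.25)·(1.25) + (2.25)·(2.25)) / 3 = 12.75/3 = 4.25
  s[U,V] = ((-1.75)·(0.5) + (-1.75)·(2.5) + (1.25)·(0.5) + (2.25)·(-3.5)) / 3 = -12.5/3 = -4.1667
  s[V,V] = ((0.5)·(0.5) + (2.5)·(2.5) + (0.5)·(0.5) + (-3.5)·(-3.5)) / 3 = 19/3 = 6.3333
  Sample standard deviations s_i = √(s[i,i]):
  s(U) = √(4.25) = 2.0616
  s(V) = √(6.3333) = 2.5166

Step 3 — r_{ij} = s_{ij} / (s_i · s_j):
  r[U,U] = 1 (diagonal).
  r[U,V] = -4.1667 / (2.0616 · 2.5166) = -4.1667 / 5.1881 = -0.8031
  r[V,V] = 1 (diagonal).

R is symmetric with unit diagonal. Assembling:

R = [[1, -0.8031],
 [-0.8031, 1]]


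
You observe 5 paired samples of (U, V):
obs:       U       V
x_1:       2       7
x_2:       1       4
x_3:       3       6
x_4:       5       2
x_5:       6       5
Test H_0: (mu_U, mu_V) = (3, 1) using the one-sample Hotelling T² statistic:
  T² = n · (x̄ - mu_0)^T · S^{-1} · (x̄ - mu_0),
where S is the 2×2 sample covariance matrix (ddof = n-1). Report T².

Step 1 — sample mean vector:
  mean(U) = (2 + 1 + 3 + 5 + 6) / 5 = 17/5 = 3.4
  mean(V) = (7 + 4 + 6 + 2 + 5) / 5 = 24/5 = 4.8
  x̄ = (3.4, 4.8),  deviation x̄ - mu_0 = (3.4, 4.8) - (3, 1) = (0.4, 3.8).

Step 2 — sample covariance matrix, S[i,j] = (1/(n-1)) · Σ_k (x_{k,i} - mean_i) · (x_{k,j} - mean_j), divisor n-1 = 4:
  S[U,U] = ((-1.4)·(-1.4) + (-2.4)·(-2.4) + (-0.4)·(-0.4) + (1.6)·(1.6) + (2.6)·(2.6)) / 4 = 17.2/4 = 4.3
  S[U,V] = ((-1.4)·(2.2) + (-2.4)·(-0.8) + (-0.4)·(1.2) + (1.6)·(-2.8) + (2.6)·(0.2)) / 4 = -5.6/4 = -1.4
  S[V,V] = ((2.2)·(2.2) + (-0.8)·(-0.8) + (1.2)·(1.2) + (-2.8)·(-2.8) + (0.2)·(0.2)) / 4 = 14.8/4 = 3.7
  S = [[4.3, -1.4],
 [-1.4, 3.7]].

Step 3 — invert S. det(S) = 4.3·3.7 - (-1.4)² = 13.95.
  S^{-1} = (1/det) · [[d, -b], [-b, a]] = [[0.2652, 0.1004],
 [0.1004, 0.3082]].

Step 4 — quadratic form (x̄ - mu_0)^T · S^{-1} · (x̄ - mu_0):
  S^{-1} · (x̄ - mu_0) = (0.4875, 1.2115),
  (x̄ - mu_0)^T · [...] = (0.4)·(0.4875) + (3.8)·(1.2115) = 4.7986.

Step 5 — scale by n: T² = 5 · 4.7986 = 23.9928.

T² ≈ 23.9928


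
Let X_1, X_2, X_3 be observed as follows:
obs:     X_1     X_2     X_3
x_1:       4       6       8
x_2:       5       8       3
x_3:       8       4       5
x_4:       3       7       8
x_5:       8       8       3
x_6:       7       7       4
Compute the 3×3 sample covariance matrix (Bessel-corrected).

Step 1 — column means:
  mean(X_1) = (4 + 5 + 8 + 3 + 8 + 7) / 6 = 35/6 = 5.8333
  mean(X_2) = (6 + 8 + 4 + 7 + 8 + 7) / 6 = 40/6 = 6.6667
  mean(X_3) = (8 + 3 + 5 + 8 + 3 + 4) / 6 = 31/6 = 5.1667

Step 2 — sample covariance S[i,j] = (1/(n-1)) · Σ_k (x_{k,i} - mean_i) · (x_{k,j} - mean_j), with n-1 = 5.
  S[X_1,X_1] = ((-1.8333)·(-1.8333) + (-0.8333)·(-0.8333) + (2.1667)·(2.1667) + (-2.8333)·(-2.8333) + (2.1667)·(2.1667) + (1.1667)·(1.1667)) / 5 = 22.8333/5 = 4.5667
  S[X_1,X_2] = ((-1.8333)·(-0.6667) + (-0.8333)·(1.3333) + (2.1667)·(-2.6667) + (-2.8333)·(0.3333) + (2.1667)·(1.3333) + (1.1667)·(0.3333)) / 5 = -3.3333/5 = -0.6667
  S[X_1,X_3] = ((-1.8333)·(2.8333) + (-0.8333)·(-2.1667) + (2.1667)·(-0.1667) + (-2.8333)·(2.8333) + (2.1667)·(-2.1667) + (1.1667)·(-1.1667)) / 5 = -17.8333/5 = -3.5667
  S[X_2,X_2] = ((-0.6667)·(-0.6667) + (1.3333)·(1.3333) + (-2.6667)·(-2.6667) + (0.3333)·(0.3333) + (1.3333)·(1.3333) + (0.3333)·(0.3333)) / 5 = 11.3333/5 = 2.2667
  S[X_2,X_3] = ((-0.6667)·(2.8333) + (1.3333)·(-2.1667) + (-2.6667)·(-0.1667) + (0.3333)·(2.8333) + (1.3333)·(-2.1667) + (0.3333)·(-1.1667)) / 5 = -6.6667/5 = -1.3333
  S[X_3,X_3] = ((2.8333)·(2.8333) + (-2.1667)·(-2.1667) + (-0.1667)·(-0.1667) + (2.8333)·(2.8333) + (-2.1667)·(-2.1667) + (-1.1667)·(-1.1667)) / 5 = 26.8333/5 = 5.3667

S is symmetric (S[j,i] = S[i,j]). Assembling:

S = [[4.5667, -0.6667, -3.5667],
 [-0.6667, 2.2667, -1.3333],
 [-3.5667, -1.3333, 5.3667]]
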